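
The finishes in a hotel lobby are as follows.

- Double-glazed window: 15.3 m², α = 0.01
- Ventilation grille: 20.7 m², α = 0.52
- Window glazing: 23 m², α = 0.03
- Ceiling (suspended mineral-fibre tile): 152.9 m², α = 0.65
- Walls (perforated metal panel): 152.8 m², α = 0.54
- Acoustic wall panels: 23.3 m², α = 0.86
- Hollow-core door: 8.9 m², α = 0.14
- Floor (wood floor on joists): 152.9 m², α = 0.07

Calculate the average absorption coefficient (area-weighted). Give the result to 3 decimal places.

S = Σ Sᵢ = 15.3 + 20.7 + 23 + 152.9 + 152.8 + 23.3 + 8.9 + 152.9 = 549.8 m².
Σ(Sᵢαᵢ) = 15.3*0.01 + 20.7*0.52 + 23*0.03 + 152.9*0.65 + 152.8*0.54 + 23.3*0.86 + 8.9*0.14 + 152.9*0.07 = 225.491.
ᾱ = 225.491 / 549.8 = 0.410.

0.410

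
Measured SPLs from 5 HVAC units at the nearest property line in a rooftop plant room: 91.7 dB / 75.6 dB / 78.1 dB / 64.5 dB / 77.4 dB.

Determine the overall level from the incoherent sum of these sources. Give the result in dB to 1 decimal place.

Sum in the linear (power) domain: Σ 10^(Lᵢ/10) = 10^(91.7/10) + 10^(75.6/10) + 10^(78.1/10) + 10^(64.5/10) + 10^(77.4/10) = 1.638e+09.
Back to dB: 10·log₁₀ Σ = 92.1 dB.

92.1 dB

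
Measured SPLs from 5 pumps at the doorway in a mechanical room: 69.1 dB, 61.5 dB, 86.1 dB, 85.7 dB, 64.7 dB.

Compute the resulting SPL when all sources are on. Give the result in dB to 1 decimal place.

89.0 dB

Converting to relative power and adding: 10^(69.1/10) + 10^(61.5/10) + 10^(86.1/10) + 10^(85.7/10) + 10^(64.7/10) = 7.914e+08.
Back to dB: 10·log₁₀ Σ = 89.0 dB.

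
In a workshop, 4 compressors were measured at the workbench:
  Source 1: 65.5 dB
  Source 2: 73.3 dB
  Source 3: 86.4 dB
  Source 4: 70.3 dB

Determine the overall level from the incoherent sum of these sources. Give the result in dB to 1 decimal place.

86.7 dB

Sum in the linear (power) domain: Σ 10^(Lᵢ/10) = 10^(65.5/10) + 10^(73.3/10) + 10^(86.4/10) + 10^(70.3/10) = 4.722e+08.
Back to dB: 10·log₁₀ Σ = 86.7 dB.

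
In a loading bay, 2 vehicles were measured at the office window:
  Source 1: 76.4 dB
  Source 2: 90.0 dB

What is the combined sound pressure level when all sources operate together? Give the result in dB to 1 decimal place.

90.2 dB

Converting to relative power and adding: 10^(76.4/10) + 10^(90.0/10) = 1.044e+09.
Combined level = 10 log₁₀(1.044e+09) = 90.2 dB.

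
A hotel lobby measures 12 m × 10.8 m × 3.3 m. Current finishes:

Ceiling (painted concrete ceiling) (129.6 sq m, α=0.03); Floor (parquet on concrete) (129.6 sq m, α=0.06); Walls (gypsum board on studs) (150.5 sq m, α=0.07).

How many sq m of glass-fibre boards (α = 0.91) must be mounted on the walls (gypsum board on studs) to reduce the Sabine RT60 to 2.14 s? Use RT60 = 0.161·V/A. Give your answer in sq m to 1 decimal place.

Summing Sᵢαᵢ: 3.888 + 7.776 + 10.535 → A₁ = 22.199 sabins.
Required A₂ = 0.161·427.68/2.14 = 32.176 sabins.
Absorption to add: 32.176 − 22.199 = 9.977 sabins.
Net gain per sq m: Δα = 0.91 − 0.07 = 0.84.
Area = ΔA/Δα = 9.977/0.84 = 11.9 sq m.

11.9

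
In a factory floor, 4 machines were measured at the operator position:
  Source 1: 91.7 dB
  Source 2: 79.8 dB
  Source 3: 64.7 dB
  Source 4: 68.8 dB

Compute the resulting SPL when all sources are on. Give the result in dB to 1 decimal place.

Sum in the linear (power) domain: Σ 10^(Lᵢ/10) = 10^(91.7/10) + 10^(79.8/10) + 10^(64.7/10) + 10^(68.8/10) = 1.585e+09.
Combined level = 10 log₁₀(1.585e+09) = 92.0 dB.

92.0 dB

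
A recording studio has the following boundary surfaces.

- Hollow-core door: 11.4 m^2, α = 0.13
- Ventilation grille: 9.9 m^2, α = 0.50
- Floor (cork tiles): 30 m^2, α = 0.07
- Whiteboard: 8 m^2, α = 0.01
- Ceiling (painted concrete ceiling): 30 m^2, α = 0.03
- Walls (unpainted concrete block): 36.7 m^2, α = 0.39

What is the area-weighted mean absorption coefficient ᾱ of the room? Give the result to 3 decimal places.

Total surface area S = 126.0 m^2.
Σ(Sᵢαᵢ) = 11.4*0.13 + 9.9*0.50 + 30*0.07 + 8*0.01 + 30*0.03 + 36.7*0.39 = 23.825.
ᾱ = A/S = 0.189.

0.189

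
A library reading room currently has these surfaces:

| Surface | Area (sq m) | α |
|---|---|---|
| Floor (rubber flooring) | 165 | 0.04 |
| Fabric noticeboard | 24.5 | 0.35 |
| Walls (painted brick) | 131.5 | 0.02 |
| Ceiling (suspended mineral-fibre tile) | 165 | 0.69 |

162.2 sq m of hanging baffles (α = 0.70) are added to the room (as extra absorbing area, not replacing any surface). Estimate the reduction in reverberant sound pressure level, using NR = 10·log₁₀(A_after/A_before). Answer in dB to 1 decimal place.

Equivalent absorption area: A_before = 165×0.04 + 24.5×0.35 + 131.5×0.02 + 165×0.69 = 131.655 sq m.
Added absorption = 162.2 × 0.70 = 113.540 sabins.
A_after = 131.655 + 113.540 = 245.195 sabins.
Reduction = 10 log₁₀(A_after/A_before) = 10 log₁₀(1.8624) = 2.7 dB.

2.7 dB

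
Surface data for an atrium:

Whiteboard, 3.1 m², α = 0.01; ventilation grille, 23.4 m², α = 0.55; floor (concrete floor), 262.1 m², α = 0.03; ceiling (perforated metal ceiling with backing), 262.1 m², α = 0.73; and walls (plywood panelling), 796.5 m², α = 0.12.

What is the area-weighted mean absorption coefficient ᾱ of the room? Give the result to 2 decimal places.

0.23

Total surface area S = 1347.2 m².
Weighted sum Σ Sα = 307.677.
ᾱ = A/S = 0.23.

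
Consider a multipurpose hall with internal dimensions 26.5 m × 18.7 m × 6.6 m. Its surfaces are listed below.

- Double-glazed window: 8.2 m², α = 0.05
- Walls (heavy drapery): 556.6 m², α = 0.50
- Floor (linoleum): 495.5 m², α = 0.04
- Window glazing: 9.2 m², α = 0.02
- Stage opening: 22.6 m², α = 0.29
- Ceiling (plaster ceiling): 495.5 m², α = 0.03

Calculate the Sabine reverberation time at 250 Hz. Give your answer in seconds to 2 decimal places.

1.64 seconds

Total absorption A = 8.2*0.05 + 556.6*0.50 + 495.5*0.04 + 9.2*0.02 + 22.6*0.29 + 495.5*0.03
  = 0.410 + 278.300 + 19.820 + 0.184 + 6.554 + 14.865 = 320.133 m² sabins.
Room volume: 3270.63 m³.
RT60 = 0.161 · V / A = 0.161 × 3270.63 / 320.133 = 1.64 s.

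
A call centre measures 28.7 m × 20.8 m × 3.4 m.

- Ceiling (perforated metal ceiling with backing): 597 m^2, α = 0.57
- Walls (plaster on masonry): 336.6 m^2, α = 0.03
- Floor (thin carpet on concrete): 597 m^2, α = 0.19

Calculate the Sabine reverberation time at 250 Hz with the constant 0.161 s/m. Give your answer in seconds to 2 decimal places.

Total absorption A = 597·0.57 + 336.6·0.03 + 597·0.19
  = 340.290 + 10.098 + 113.430 = 463.818 m^2 sabins.
Room volume: 2029.664 m³.
T = 0.161 V/A = 0.161·2029.664/463.818 = 0.70 s.

0.70 s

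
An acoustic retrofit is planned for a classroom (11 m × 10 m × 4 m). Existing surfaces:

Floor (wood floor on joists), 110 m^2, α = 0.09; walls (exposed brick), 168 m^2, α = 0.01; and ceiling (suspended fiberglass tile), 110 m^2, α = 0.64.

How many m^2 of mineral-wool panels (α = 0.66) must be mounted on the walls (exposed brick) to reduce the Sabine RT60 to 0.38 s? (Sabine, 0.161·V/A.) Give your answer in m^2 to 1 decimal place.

Total absorption A₁ = 110·0.09 + 168·0.01 + 110·0.64
  = 9.900 + 1.680 + 70.400 = 81.980 m^2 sabins.
V = 440 m³. Target absorption A₂ = 0.161 × 440 / 0.38 = 186.421 sabins.
ΔA needed = 186.421 − 81.980 = 104.441 sabins.
Net gain per m^2: Δα = 0.66 − 0.01 = 0.65.
Area = ΔA/Δα = 104.441/0.65 = 160.7 m^2.

160.7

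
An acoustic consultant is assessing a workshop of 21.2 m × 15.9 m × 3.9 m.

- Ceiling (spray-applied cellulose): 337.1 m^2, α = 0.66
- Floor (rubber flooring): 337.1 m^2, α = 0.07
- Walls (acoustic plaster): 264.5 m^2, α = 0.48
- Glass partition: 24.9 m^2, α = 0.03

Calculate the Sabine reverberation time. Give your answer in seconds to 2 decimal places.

0.57 s

Total absorption A = 337.1*0.66 + 337.1*0.07 + 264.5*0.48 + 24.9*0.03
  = 222.486 + 23.597 + 126.960 + 0.747 = 373.790 m^2 sabins.
Room volume: 1314.612 m³.
Sabine: RT60 = 0.161 × 1314.612 / 373.790 = 0.57 s.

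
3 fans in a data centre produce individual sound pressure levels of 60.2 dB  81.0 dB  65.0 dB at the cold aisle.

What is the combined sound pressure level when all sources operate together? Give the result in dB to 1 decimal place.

Sum in the linear (power) domain: Σ 10^(Lᵢ/10) = 10^(60.2/10) + 10^(81.0/10) + 10^(65.0/10) = 1.301e+08.
L_total = 10·log₁₀(1.301e+08) = 81.1 dB.

81.1 dB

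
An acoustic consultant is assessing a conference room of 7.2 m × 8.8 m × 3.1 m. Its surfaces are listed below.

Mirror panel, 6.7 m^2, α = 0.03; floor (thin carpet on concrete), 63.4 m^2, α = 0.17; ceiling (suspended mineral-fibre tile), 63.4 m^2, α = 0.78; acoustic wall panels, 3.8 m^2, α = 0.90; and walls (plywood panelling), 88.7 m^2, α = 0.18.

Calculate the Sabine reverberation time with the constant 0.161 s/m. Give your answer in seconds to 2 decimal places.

0.40 seconds

Summing Sᵢαᵢ: 0.201 + 10.778 + 49.452 + 3.420 + 15.966 → A = 79.817 sabins.
V = 7.2·8.8·3.1 = 196.416 m³.
T = 0.161 V/A = 0.161·196.416/79.817 = 0.40 s.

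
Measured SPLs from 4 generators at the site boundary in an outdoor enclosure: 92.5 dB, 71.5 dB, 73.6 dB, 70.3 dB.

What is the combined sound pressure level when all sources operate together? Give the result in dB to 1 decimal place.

92.6 dB

Sum in the linear (power) domain: Σ 10^(Lᵢ/10) = 10^(92.5/10) + 10^(71.5/10) + 10^(73.6/10) + 10^(70.3/10) = 1.826e+09.
L_total = 10·log₁₀(1.826e+09) = 92.6 dB.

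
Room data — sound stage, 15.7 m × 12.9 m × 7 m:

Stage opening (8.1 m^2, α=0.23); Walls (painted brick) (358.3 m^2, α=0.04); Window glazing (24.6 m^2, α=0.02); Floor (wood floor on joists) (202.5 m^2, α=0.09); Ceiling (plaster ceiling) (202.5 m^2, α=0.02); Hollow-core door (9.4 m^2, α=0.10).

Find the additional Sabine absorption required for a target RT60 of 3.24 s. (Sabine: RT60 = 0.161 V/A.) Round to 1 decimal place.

A₁ = Σ Sᵢαᵢ = 8.1·0.23 + 358.3·0.04 + 24.6·0.02 + 202.5·0.09 + 202.5·0.02 + 9.4·0.10 = 39.902 sabins.
For T = 3.24 s, need A₂ = 0.161·V/T = 0.161·1417.71/3.24 = 70.448 sabins.
Shortfall: 70.448 − 39.902 = 30.5 sabins.

30.5 sabins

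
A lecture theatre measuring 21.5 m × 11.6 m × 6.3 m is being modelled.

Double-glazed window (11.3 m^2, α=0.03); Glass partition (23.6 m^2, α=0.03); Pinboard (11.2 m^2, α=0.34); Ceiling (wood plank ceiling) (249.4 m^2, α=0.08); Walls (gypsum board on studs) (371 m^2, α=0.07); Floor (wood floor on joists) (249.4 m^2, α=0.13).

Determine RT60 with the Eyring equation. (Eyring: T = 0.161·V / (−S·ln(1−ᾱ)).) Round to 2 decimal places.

Total surface area S = 11.3 + 23.6 + 11.2 + 249.4 + 371 + 249.4 = 915.9 m^2.
Σ(Sᵢαᵢ) = 11.3×0.03 + 23.6×0.03 + 11.2×0.34 + 249.4×0.08 + 371×0.07 + 249.4×0.13 = 83.199.
ᾱ = 83.199 / 915.9 = 0.0908.
−S·ln(1−ᾱ) = −915.9 × ln(1 − 0.0908) = 87.185.
V = 21.5 × 11.6 × 6.3 = 1571.22 m³.
T = 0.161·V/[−S·ln(1−ᾱ)] = 0.161·1571.22/87.185 = 2.90 s.

2.90 s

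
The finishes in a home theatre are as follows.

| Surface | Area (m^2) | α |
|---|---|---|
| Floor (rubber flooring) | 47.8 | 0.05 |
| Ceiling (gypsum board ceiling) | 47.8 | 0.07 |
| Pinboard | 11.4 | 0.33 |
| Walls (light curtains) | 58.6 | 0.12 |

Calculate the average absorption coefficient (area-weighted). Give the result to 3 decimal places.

Total surface area S = 165.6 m^2.
Σ(Sᵢαᵢ) = 47.8·0.05 + 47.8·0.07 + 11.4·0.33 + 58.6·0.12 = 16.530.
ᾱ = A/S = 0.100.

0.100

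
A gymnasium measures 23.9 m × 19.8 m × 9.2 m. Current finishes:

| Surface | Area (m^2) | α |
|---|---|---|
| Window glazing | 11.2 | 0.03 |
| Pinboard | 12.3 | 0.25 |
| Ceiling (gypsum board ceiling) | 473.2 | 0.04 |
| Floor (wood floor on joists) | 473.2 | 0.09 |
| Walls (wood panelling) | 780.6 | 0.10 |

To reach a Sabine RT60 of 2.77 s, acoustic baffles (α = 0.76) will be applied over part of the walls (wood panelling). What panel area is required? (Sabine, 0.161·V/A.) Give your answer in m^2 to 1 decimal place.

166.8

Total absorption A₁ = 11.2×0.03 + 12.3×0.25 + 473.2×0.04 + 473.2×0.09 + 780.6×0.10
  = 0.336 + 3.075 + 18.928 + 42.588 + 78.060 = 142.987 m^2 sabins.
Required A₂ = 0.161·4353.624/2.77 = 253.045 sabins.
Absorption to add: 253.045 − 142.987 = 110.058 sabins.
Each m^2 of panel replacing the walls (wood panelling) adds (0.76 − 0.10) = 0.66 sabins.
Area = ΔA/Δα = 110.058/0.66 = 166.8 m^2.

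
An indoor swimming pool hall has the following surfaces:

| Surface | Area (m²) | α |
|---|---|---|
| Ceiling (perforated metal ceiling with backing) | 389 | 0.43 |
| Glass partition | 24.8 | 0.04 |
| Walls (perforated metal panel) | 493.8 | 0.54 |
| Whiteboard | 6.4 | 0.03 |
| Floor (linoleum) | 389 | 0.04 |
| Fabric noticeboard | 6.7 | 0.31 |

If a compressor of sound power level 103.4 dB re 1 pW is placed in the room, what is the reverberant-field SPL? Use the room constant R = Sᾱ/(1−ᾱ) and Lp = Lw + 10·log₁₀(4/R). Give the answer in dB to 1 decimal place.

A = 452.743 sabins; S = 1309.7 m².
ᾱ = 452.743/1309.7 = 0.3457; R = Sᾱ/(1−ᾱ) = 452.743/(1−0.3457) = 691.950 m².
Lp = Lw + 10 log₁₀(4/R) = 103.4 -22.38 = 81.0 dB.

81.0 dB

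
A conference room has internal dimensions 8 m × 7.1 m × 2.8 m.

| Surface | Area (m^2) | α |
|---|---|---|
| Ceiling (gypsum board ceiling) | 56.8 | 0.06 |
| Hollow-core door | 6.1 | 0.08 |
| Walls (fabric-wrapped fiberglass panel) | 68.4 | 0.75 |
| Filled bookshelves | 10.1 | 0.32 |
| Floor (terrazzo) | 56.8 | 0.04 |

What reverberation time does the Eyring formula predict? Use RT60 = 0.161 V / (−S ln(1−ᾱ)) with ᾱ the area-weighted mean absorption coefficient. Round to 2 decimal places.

0.35 sec

Total surface area S = 56.8 + 6.1 + 68.4 + 10.1 + 56.8 = 198.2 m^2.
Σ(Sᵢαᵢ) = 56.8×0.06 + 6.1×0.08 + 68.4×0.75 + 10.1×0.32 + 56.8×0.04 = 60.700.
ᾱ = 60.700 / 198.2 = 0.3063.
−S·ln(1−ᾱ) = −198.2 × ln(1 − 0.3063) = 72.485.
V = 8 × 7.1 × 2.8 = 159.04 m³.
RT60 = 0.161 × 159.04 / 72.485 = 0.35 s.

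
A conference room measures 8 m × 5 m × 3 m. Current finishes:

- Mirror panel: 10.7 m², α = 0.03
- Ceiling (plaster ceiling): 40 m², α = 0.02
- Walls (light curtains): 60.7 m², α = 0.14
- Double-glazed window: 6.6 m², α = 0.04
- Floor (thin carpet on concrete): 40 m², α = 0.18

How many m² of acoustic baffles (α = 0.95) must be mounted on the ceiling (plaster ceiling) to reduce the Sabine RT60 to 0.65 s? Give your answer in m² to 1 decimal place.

13.6

A₁ = Σ Sᵢαᵢ = 10.7*0.03 + 40*0.02 + 60.7*0.14 + 6.6*0.04 + 40*0.18 = 17.083 sabins.
Required A₂ = 0.161·120/0.65 = 29.723 sabins.
ΔA needed = 29.723 − 17.083 = 12.640 sabins.
Each m² of panel replacing the ceiling (plaster ceiling) adds (0.95 − 0.02) = 0.93 sabins.
Panel area = 12.640 / 0.93 = 13.6 m².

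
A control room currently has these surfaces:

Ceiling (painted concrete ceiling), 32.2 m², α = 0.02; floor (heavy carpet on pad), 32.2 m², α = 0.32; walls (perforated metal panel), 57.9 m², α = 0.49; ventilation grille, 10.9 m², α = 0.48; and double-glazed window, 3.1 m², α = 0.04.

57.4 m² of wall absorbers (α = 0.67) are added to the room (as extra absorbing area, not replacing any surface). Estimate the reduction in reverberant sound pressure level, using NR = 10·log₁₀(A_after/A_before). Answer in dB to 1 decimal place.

2.7 dB

Equivalent absorption area: A_before = 32.2*0.02 + 32.2*0.32 + 57.9*0.49 + 10.9*0.48 + 3.1*0.04 = 44.675 m².
Treatment contributes 57.4·0.67 = 38.458 sabins.
New total A_after = 83.133 sabins.
NR = 10·log₁₀(83.133/44.675) = 2.7 dB.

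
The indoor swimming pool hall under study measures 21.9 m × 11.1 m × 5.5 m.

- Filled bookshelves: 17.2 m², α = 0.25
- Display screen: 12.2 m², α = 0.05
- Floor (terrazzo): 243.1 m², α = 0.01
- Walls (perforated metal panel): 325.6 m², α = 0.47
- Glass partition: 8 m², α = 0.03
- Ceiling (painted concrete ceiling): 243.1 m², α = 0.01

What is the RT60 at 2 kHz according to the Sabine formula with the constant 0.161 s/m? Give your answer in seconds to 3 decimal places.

A = Σ Sᵢαᵢ = 17.2*0.25 + 12.2*0.05 + 243.1*0.01 + 325.6*0.47 + 8*0.03 + 243.1*0.01 = 163.044 sabins.
V = 21.9·11.1·5.5 = 1336.995 m³.
T = 0.161 V/A = 0.161·1336.995/163.044 = 1.320 s.

1.320 s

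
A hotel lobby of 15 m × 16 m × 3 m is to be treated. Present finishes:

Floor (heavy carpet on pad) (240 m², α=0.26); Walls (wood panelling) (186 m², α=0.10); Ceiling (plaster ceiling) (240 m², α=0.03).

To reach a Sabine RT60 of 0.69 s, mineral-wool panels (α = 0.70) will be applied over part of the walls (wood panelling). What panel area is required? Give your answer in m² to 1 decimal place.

133.0

A₁ = Σ Sᵢαᵢ = 240·0.26 + 186·0.10 + 240·0.03 = 88.200 sabins.
V = 720 m³. Target absorption A₂ = 0.161 × 720 / 0.69 = 168.000 sabins.
Absorption to add: 168.000 − 88.200 = 79.800 sabins.
Each m² of panel replacing the walls (wood panelling) adds (0.70 − 0.10) = 0.60 sabins.
Area = ΔA/Δα = 79.800/0.60 = 133.0 m².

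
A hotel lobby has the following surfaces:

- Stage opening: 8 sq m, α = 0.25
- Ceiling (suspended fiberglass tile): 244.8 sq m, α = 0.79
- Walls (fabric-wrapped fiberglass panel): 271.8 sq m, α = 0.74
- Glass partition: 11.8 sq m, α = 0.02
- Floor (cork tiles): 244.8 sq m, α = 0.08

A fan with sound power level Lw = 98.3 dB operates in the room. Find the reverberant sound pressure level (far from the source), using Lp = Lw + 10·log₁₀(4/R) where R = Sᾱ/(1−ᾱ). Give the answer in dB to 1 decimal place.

A = 416.344 sabins; S = 781.2 sq m.
ᾱ = 0.5330, so room constant R = A/(1−ᾱ) = 891.529 sq m.
Lp = Lw + 10 log₁₀(4/R) = 98.3 -23.48 = 74.8 dB.

74.8 dB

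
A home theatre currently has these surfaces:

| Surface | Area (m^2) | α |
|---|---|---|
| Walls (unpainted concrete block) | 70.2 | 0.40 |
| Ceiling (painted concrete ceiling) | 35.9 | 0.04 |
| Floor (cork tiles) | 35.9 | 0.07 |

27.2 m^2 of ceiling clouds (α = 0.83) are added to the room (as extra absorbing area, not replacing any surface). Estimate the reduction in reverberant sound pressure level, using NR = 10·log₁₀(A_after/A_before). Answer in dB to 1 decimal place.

Total absorption A_before = 70.2·0.40 + 35.9·0.04 + 35.9·0.07
  = 28.080 + 1.436 + 2.513 = 32.029 m^2 sabins.
Added absorption = 27.2 × 0.83 = 22.576 sabins.
New total A_after = 54.605 sabins.
Reduction = 10 log₁₀(A_after/A_before) = 10 log₁₀(1.7049) = 2.3 dB.

2.3 dB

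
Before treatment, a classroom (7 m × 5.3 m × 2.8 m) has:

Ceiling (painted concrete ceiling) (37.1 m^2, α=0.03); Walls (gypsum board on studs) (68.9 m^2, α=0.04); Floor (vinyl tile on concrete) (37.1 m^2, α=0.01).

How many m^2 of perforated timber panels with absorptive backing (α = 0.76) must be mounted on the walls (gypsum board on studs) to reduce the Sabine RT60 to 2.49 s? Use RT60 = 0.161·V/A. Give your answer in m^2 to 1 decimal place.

3.4

Total absorption A₁ = 37.1·0.03 + 68.9·0.04 + 37.1·0.01
  = 1.113 + 2.756 + 0.371 = 4.240 m^2 sabins.
V = 103.88 m³. Target absorption A₂ = 0.161 × 103.88 / 2.49 = 6.717 sabins.
Absorption to add: 6.717 − 4.240 = 2.477 sabins.
Net gain per m^2: Δα = 0.76 − 0.04 = 0.72.
Panel area = 2.477 / 0.72 = 3.4 m^2.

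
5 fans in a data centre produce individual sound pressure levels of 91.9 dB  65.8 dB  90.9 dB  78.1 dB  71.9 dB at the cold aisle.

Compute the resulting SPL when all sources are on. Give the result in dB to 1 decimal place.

Σ 10^(Lᵢ/10) = 2.863e+09.
L_total = 10·log₁₀(2.863e+09) = 94.6 dB.

94.6 dB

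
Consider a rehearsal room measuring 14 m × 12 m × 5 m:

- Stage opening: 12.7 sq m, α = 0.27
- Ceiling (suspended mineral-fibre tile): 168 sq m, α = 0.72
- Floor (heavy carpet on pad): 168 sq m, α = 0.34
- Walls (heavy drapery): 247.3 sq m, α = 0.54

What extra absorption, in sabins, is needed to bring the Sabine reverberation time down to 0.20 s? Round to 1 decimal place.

Summing Sᵢαᵢ: 3.429 + 120.960 + 57.120 + 133.542 → A₁ = 315.051 sabins.
For T = 0.20 s, need A₂ = 0.161·V/T = 0.161·840/0.20 = 676.200 sabins.
Shortfall: 676.200 − 315.051 = 361.1 sabins.

361.1 sabins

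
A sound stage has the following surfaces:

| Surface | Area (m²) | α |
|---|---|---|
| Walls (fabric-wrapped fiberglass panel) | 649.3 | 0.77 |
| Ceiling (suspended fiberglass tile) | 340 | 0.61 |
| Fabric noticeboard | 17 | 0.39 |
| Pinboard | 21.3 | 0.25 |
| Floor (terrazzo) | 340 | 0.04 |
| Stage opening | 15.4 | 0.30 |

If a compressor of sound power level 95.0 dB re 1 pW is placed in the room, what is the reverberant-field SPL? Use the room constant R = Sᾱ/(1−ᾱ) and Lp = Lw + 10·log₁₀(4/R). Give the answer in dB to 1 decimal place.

69.0 dB

Σ(Sᵢαᵢ) = 649.3·0.77 + 340·0.61 + 17·0.39 + 21.3·0.25 + 340·0.04 + 15.4·0.30 = 737.536; total area S = 1383.0 m².
ᾱ = 0.5333, so room constant R = A/(1−ᾱ) = 1580.321 m².
Lp = 95.0 + 10·log₁₀(4/1580.321) = 95.0 + (-25.97) = 69.0 dB.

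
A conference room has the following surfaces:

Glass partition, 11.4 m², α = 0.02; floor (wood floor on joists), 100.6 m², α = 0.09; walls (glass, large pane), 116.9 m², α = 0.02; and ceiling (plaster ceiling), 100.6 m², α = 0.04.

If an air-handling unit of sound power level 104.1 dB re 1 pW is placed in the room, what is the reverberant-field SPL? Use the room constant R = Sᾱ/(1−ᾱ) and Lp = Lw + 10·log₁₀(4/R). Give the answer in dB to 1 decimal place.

Σ(Sᵢαᵢ) = 11.4·0.02 + 100.6·0.09 + 116.9·0.02 + 100.6·0.04 = 15.644; total area S = 329.5 m².
ᾱ = 0.0475, so room constant R = A/(1−ᾱ) = 16.424 m².
Lp = 104.1 + 10·log₁₀(4/16.424) = 104.1 + (-6.13) = 98.0 dB.

98.0 dB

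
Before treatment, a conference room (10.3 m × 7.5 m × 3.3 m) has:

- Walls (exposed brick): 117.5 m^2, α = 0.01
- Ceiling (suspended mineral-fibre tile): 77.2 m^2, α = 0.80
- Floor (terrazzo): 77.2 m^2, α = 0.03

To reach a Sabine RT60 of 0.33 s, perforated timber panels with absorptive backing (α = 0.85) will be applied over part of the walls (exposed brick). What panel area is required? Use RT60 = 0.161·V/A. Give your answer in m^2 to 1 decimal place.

70.4

Summing Sᵢαᵢ: 1.175 + 61.760 + 2.316 → A₁ = 65.251 sabins.
V = 254.925 m³. Target absorption A₂ = 0.161 × 254.925 / 0.33 = 124.373 sabins.
Absorption to add: 124.373 − 65.251 = 59.121 sabins.
Each m^2 of panel replacing the walls (exposed brick) adds (0.85 − 0.01) = 0.84 sabins.
Area = ΔA/Δα = 59.121/0.84 = 70.4 m^2.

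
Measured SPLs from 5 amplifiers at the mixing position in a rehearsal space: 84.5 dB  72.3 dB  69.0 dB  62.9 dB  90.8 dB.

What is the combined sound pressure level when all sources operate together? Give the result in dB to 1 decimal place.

Sum in the linear (power) domain: Σ 10^(Lᵢ/10) = 10^(84.5/10) + 10^(72.3/10) + 10^(69.0/10) + 10^(62.9/10) + 10^(90.8/10) = 1.511e+09.
Combined level = 10 log₁₀(1.511e+09) = 91.8 dB.

91.8 dB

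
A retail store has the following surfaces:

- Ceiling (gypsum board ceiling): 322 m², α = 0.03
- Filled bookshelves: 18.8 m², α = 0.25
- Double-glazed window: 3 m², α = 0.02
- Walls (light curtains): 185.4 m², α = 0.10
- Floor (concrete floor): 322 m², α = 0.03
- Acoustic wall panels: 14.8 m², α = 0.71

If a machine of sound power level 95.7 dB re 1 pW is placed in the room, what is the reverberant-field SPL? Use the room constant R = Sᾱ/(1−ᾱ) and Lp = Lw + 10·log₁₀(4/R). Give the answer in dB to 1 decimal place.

84.2 dB

A = 53.128 sabins; S = 866.0 m².
ᾱ = 0.0613, so room constant R = A/(1−ᾱ) = 56.597 m².
Lp = 95.7 + 10·log₁₀(4/56.597) = 95.7 + (-11.51) = 84.2 dB.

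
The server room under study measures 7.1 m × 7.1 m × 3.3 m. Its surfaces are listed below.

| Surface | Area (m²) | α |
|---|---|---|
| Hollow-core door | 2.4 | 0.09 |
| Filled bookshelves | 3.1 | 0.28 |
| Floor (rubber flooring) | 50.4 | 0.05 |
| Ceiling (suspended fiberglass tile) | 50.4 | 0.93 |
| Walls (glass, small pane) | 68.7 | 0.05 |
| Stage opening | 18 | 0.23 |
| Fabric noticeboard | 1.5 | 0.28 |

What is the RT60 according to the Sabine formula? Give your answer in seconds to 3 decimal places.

A = Σ Sᵢαᵢ = 2.4*0.09 + 3.1*0.28 + 50.4*0.05 + 50.4*0.93 + 68.7*0.05 + 18*0.23 + 1.5*0.28 = 58.471 sabins.
Room volume: 166.353 m³.
T = 0.161 V/A = 0.161·166.353/58.471 = 0.458 s.

0.458 s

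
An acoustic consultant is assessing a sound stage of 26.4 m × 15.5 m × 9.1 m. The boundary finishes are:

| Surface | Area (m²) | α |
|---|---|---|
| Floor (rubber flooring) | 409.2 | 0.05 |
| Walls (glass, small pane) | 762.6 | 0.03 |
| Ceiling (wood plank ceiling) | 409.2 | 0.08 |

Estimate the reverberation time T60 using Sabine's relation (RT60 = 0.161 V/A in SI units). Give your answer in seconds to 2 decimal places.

Summing Sᵢαᵢ: 20.460 + 22.878 + 32.736 → A = 76.074 sabins.
V = 26.4·15.5·9.1 = 3723.72 m³.
RT60 = 0.161 · V / A = 0.161 × 3723.72 / 76.074 = 7.88 s.

7.88 seconds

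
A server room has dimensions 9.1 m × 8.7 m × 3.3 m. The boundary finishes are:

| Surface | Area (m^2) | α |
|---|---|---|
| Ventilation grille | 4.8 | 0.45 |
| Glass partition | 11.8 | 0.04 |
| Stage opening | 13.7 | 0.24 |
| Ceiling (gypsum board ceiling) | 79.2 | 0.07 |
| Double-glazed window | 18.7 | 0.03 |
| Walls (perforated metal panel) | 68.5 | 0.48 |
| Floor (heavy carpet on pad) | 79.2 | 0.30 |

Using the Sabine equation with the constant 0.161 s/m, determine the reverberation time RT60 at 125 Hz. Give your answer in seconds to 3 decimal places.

0.613 s

Total absorption A = 4.8*0.45 + 11.8*0.04 + 13.7*0.24 + 79.2*0.07 + 18.7*0.03 + 68.5*0.48 + 79.2*0.30
  = 2.160 + 0.472 + 3.288 + 5.544 + 0.561 + 32.880 + 23.760 = 68.665 m^2 sabins.
Volume V = 9.1 × 8.7 × 3.3 = 261.261 m³.
T = 0.161 V/A = 0.161·261.261/68.665 = 0.613 s.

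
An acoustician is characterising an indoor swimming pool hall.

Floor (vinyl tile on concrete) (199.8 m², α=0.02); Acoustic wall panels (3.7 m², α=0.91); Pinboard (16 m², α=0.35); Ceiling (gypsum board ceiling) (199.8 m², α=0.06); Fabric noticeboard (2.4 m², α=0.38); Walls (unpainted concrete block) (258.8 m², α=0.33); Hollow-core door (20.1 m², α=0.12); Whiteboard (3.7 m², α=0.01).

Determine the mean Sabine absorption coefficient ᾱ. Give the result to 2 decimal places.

0.16

Total surface area S = 704.3 m².
Σ(Sᵢαᵢ) = 199.8*0.02 + 3.7*0.91 + 16*0.35 + 199.8*0.06 + 2.4*0.38 + 258.8*0.33 + 20.1*0.12 + 3.7*0.01 = 113.716.
ᾱ = A/S = 0.16.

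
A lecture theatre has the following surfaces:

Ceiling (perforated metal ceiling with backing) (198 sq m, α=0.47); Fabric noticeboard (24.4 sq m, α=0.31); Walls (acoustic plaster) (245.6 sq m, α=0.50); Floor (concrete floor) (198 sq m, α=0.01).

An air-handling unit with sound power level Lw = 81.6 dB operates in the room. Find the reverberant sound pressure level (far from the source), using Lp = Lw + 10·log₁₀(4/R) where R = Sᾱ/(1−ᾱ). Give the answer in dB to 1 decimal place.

62.3 dB

Σ(Sᵢαᵢ) = 198·0.47 + 24.4·0.31 + 245.6·0.50 + 198·0.01 = 225.404; total area S = 666.0 sq m.
ᾱ = 225.404/666.0 = 0.3384; R = Sᾱ/(1−ᾱ) = 225.404/(1−0.3384) = 340.695 sq m.
Lp = Lw + 10 log₁₀(4/R) = 81.6 -19.30 = 62.3 dB.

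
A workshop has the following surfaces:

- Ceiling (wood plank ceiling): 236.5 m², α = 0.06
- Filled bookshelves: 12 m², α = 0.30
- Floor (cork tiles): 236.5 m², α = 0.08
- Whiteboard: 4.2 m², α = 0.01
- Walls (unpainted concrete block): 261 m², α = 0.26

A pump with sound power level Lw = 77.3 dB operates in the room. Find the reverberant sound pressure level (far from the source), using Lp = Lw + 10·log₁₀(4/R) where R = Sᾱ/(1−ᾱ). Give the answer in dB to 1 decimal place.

A = 104.612 sabins; S = 750.2 m².
ᾱ = 104.612/750.2 = 0.1394; R = Sᾱ/(1−ᾱ) = 104.612/(1−0.1394) = 121.557 m².
Lp = Lw + 10 log₁₀(4/R) = 77.3 -14.83 = 62.5 dB.

62.5 dB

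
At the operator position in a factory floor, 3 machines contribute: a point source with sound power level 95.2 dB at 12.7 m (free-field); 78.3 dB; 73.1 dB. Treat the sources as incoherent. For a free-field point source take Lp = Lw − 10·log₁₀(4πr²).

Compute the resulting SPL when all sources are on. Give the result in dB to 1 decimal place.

Source at 12.7 m: Lp = 95.2 − 10·log₁₀(4π·12.7²) = 95.2 − 10·log₁₀(2026.830) = 62.1 dB.
Converting to relative power and adding: 10^(62.1/10) + 10^(78.3/10) + 10^(73.1/10) = 8.965e+07.
L_total = 10·log₁₀(8.965e+07) = 79.5 dB.

79.5 dB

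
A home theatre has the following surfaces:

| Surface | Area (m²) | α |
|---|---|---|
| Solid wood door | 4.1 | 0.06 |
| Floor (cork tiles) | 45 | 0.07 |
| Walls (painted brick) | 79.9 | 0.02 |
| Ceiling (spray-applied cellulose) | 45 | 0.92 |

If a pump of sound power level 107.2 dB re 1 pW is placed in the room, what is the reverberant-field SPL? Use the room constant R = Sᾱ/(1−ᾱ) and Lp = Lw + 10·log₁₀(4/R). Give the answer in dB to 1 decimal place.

95.2 dB

Σ(Sᵢαᵢ) = 4.1·0.06 + 45·0.07 + 79.9·0.02 + 45·0.92 = 46.394; total area S = 174.0 m².
ᾱ = 46.394/174.0 = 0.2666; R = Sᾱ/(1−ᾱ) = 46.394/(1−0.2666) = 63.259 m².
Lp = Lw + 10 log₁₀(4/R) = 107.2 -11.99 = 95.2 dB.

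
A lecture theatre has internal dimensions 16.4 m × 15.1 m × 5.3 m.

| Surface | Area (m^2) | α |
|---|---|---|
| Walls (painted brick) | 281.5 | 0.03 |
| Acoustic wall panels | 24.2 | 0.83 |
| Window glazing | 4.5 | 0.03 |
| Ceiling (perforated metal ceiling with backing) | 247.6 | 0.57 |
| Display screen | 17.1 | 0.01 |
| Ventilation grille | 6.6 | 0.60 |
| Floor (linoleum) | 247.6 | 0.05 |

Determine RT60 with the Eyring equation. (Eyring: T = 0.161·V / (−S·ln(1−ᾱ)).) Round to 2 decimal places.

1.00 s

S = Σ Sᵢ = 829.1 m^2.
Σ(Sᵢαᵢ) = 281.5×0.03 + 24.2×0.83 + 4.5×0.03 + 247.6×0.57 + 17.1×0.01 + 6.6×0.60 + 247.6×0.05 = 186.309.
Mean coefficient ᾱ = A/S = 0.2247.
Eyring denominator: −S ln(1−ᾱ) = 211.010.
V = 16.4 × 15.1 × 5.3 = 1312.492 m³.
T = 0.161·V/[−S·ln(1−ᾱ)] = 0.161·1312.492/211.010 = 1.00 s.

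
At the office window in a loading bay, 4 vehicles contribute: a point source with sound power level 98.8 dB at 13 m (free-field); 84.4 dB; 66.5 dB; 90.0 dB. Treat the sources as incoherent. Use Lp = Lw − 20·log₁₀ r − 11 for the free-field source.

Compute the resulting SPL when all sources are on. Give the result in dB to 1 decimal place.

Source at 13 m: Lp = 98.8 − 20·log₁₀(13) − 11 = 65.5 dB.
Σ 10^(Lᵢ/10) = 1.283e+09.
L_total = 10·log₁₀(1.283e+09) = 91.1 dB.

91.1 dB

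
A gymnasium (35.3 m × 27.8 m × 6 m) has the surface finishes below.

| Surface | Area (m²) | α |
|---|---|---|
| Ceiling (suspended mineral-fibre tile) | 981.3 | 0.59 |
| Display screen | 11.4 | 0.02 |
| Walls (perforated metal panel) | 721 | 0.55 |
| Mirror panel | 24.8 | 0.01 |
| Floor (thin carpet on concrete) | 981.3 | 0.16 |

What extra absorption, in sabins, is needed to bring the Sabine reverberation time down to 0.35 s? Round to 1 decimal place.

A₁ = Σ Sᵢαᵢ = 981.3×0.59 + 11.4×0.02 + 721×0.55 + 24.8×0.01 + 981.3×0.16 = 1133.001 sabins.
For T = 0.35 s, need A₂ = 0.161·V/T = 0.161·5888.04/0.35 = 2708.498 sabins.
ΔA = A₂ − A₁ = 2708.498 − 1133.001 = 1575.5 sabins.

1575.5 sabins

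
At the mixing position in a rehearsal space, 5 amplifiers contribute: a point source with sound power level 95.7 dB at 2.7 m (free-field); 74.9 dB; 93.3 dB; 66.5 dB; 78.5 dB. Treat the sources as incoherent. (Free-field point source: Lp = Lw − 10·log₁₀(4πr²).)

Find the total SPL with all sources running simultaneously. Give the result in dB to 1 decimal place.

93.6 dB

Source at 2.7 m: Lp = 95.7 − 10·log₁₀(4π·2.7²) = 95.7 − 10·log₁₀(91.609) = 76.1 dB.
Sum in the linear (power) domain: Σ 10^(Lᵢ/10) = 10^(76.1/10) + 10^(74.9/10) + 10^(93.3/10) + 10^(66.5/10) + 10^(78.5/10) = 2.285e+09.
Back to dB: 10·log₁₀ Σ = 93.6 dB.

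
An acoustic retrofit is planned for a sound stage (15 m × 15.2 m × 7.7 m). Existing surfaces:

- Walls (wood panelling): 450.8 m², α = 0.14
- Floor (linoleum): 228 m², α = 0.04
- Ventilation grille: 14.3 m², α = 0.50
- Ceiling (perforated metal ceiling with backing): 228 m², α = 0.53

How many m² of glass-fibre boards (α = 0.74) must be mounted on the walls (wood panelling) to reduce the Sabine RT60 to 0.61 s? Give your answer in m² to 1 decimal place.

438.6

Equivalent absorption area: A₁ = 450.8·0.14 + 228·0.04 + 14.3·0.50 + 228·0.53 = 200.222 m².
V = 1755.6 m³. Target absorption A₂ = 0.161 × 1755.6 / 0.61 = 463.363 sabins.
Absorption to add: 463.363 − 200.222 = 263.141 sabins.
Net gain per m²: Δα = 0.74 − 0.14 = 0.60.
Panel area = 263.141 / 0.60 = 438.6 m².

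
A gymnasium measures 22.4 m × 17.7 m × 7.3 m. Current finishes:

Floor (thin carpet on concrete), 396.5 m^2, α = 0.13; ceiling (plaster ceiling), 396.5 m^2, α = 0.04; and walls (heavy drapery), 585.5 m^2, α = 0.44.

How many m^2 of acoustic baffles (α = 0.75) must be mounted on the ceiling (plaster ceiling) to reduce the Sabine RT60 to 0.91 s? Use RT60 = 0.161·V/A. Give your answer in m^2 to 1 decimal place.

A₁ = Σ Sᵢαᵢ = 396.5·0.13 + 396.5·0.04 + 585.5·0.44 = 325.025 sabins.
Required A₂ = 0.161·2894.304/0.91 = 512.069 sabins.
ΔA needed = 512.069 − 325.025 = 187.044 sabins.
Each m^2 of panel replacing the ceiling (plaster ceiling) adds (0.75 − 0.04) = 0.71 sabins.
Area = ΔA/Δα = 187.044/0.71 = 263.4 m^2.

263.4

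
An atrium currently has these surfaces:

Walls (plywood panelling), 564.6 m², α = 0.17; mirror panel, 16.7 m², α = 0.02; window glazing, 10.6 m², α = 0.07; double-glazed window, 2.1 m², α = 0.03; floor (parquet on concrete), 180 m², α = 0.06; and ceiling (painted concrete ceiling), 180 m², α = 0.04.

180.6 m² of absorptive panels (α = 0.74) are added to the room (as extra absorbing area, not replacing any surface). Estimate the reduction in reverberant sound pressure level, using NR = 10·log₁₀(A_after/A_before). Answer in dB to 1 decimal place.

3.3 dB

A_before = Σ Sᵢαᵢ = 564.6·0.17 + 16.7·0.02 + 10.6·0.07 + 2.1·0.03 + 180·0.06 + 180·0.04 = 115.121 sabins.
Added absorption = 180.6 × 0.74 = 133.644 sabins.
A_after = 115.121 + 133.644 = 248.765 sabins.
NR = 10·log₁₀(248.765/115.121) = 3.3 dB.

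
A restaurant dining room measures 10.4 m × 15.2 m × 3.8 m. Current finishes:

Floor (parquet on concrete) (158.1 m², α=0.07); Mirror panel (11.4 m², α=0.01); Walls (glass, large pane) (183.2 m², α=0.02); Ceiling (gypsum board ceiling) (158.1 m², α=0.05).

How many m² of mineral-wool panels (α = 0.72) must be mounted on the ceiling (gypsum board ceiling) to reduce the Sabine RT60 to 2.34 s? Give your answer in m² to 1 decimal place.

Summing Sᵢαᵢ: 11.067 + 0.114 + 3.664 + 7.905 → A₁ = 22.750 sabins.
Required A₂ = 0.161·600.704/2.34 = 41.330 sabins.
Absorption to add: 41.330 − 22.750 = 18.580 sabins.
Net gain per m²: Δα = 0.72 − 0.05 = 0.67.
Area = ΔA/Δα = 18.580/0.67 = 27.7 m².

27.7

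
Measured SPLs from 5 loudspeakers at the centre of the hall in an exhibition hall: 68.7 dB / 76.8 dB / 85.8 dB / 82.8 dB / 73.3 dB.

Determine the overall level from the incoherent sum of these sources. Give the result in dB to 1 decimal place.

Σ 10^(Lᵢ/10) = 6.474e+08.
Combined level = 10 log₁₀(6.474e+08) = 88.1 dB.

88.1 dB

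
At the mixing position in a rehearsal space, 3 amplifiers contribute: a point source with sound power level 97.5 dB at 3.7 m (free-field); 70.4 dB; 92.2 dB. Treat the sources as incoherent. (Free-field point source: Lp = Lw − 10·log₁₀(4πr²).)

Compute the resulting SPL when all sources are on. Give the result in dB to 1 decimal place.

92.3 dB

Source at 3.7 m: Lp = 97.5 − 10·log₁₀(4π·3.7²) = 97.5 − 10·log₁₀(172.034) = 75.1 dB.
Converting to relative power and adding: 10^(75.1/10) + 10^(70.4/10) + 10^(92.2/10) = 1.703e+09.
Combined level = 10 log₁₀(1.703e+09) = 92.3 dB.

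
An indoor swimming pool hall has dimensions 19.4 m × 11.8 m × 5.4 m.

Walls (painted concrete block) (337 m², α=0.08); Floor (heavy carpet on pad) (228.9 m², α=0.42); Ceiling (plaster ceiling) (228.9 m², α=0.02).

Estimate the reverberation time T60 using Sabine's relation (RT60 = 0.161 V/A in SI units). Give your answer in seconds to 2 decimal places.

A = Σ Sᵢαᵢ = 337·0.08 + 228.9·0.42 + 228.9·0.02 = 127.676 sabins.
V = 19.4·11.8·5.4 = 1236.168 m³.
RT60 = 0.161 · V / A = 0.161 × 1236.168 / 127.676 = 1.56 s.

1.56 s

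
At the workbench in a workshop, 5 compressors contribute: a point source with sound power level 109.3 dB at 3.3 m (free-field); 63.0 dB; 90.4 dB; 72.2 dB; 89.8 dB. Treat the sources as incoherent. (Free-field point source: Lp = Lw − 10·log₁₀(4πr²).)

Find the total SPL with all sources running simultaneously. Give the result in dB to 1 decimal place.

Source at 3.3 m: Lp = 109.3 − 10·log₁₀(4π·3.3²) = 109.3 − 10·log₁₀(136.848) = 87.9 dB.
Sum in the linear (power) domain: Σ 10^(Lᵢ/10) = 10^(87.9/10) + 10^(63.0/10) + 10^(90.4/10) + 10^(72.2/10) + 10^(89.8/10) = 2.687e+09.
Combined level = 10 log₁₀(2.687e+09) = 94.3 dB.

94.3 dB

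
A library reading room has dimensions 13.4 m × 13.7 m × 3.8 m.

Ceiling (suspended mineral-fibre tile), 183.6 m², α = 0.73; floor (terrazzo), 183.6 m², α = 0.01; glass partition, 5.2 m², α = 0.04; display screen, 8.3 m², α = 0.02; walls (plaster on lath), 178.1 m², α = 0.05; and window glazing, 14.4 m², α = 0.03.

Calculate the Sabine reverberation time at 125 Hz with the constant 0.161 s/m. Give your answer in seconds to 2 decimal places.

Total absorption A = 183.6×0.73 + 183.6×0.01 + 5.2×0.04 + 8.3×0.02 + 178.1×0.05 + 14.4×0.03
  = 134.028 + 1.836 + 0.208 + 0.166 + 8.905 + 0.432 = 145.575 m² sabins.
Volume V = 13.4 × 13.7 × 3.8 = 697.604 m³.
RT60 = 0.161 · V / A = 0.161 × 697.604 / 145.575 = 0.77 s.

0.77 seconds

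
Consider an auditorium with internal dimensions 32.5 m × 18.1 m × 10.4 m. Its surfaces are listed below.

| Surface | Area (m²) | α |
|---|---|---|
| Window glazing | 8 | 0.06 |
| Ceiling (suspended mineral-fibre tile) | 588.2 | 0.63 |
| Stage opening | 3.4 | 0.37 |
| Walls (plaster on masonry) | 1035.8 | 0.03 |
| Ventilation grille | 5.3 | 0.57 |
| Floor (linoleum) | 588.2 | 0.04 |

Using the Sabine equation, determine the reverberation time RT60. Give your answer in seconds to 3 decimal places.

2.291 s

Summing Sᵢαᵢ: 0.480 + 370.566 + 1.258 + 31.074 + 3.021 + 23.528 → A = 429.927 sabins.
V = 32.5·18.1·10.4 = 6117.8 m³.
RT60 = 0.161 · V / A = 0.161 × 6117.8 / 429.927 = 2.291 s.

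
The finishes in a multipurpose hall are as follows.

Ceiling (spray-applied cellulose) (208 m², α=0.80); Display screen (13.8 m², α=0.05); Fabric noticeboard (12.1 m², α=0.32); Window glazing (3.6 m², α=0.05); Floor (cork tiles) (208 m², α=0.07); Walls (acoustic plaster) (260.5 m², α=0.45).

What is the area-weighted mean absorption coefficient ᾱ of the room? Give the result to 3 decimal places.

S = Σ Sᵢ = 208 + 13.8 + 12.1 + 3.6 + 208 + 260.5 = 706.0 m².
A = 208·0.80 + 13.8·0.05 + 12.1·0.32 + 3.6·0.05 + 208·0.07 + 260.5·0.45 = 302.927 sabins.
ᾱ = A/S = 0.429.

0.429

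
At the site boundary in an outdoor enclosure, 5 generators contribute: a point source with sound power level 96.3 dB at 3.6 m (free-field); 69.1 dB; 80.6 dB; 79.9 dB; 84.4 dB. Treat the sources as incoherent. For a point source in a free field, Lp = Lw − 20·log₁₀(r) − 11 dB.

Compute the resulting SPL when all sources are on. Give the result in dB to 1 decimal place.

Source at 3.6 m: Lp = 96.3 − 20·log₁₀(3.6) − 11 = 74.2 dB.
Converting to relative power and adding: 10^(74.2/10) + 10^(69.1/10) + 10^(80.6/10) + 10^(79.9/10) + 10^(84.4/10) = 5.224e+08.
Back to dB: 10·log₁₀ Σ = 87.2 dB.

87.2 dB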